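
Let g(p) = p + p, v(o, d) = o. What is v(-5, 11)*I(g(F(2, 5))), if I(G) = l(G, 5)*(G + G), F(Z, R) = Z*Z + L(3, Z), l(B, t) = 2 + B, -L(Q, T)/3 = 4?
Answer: -2240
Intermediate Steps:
L(Q, T) = -12 (L(Q, T) = -3*4 = -12)
F(Z, R) = -12 + Z² (F(Z, R) = Z*Z - 12 = Z² - 12 = -12 + Z²)
g(p) = 2*p
I(G) = 2*G*(2 + G) (I(G) = (2 + G)*(G + G) = (2 + G)*(2*G) = 2*G*(2 + G))
v(-5, 11)*I(g(F(2, 5))) = -10*2*(-12 + 2²)*(2 + 2*(-12 + 2²)) = -10*2*(-12 + 4)*(2 + 2*(-12 + 4)) = -10*2*(-8)*(2 + 2*(-8)) = -10*(-16)*(2 - 16) = -10*(-16)*(-14) = -5*448 = -2240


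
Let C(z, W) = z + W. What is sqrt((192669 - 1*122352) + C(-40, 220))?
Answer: 3*sqrt(7833) ≈ 265.51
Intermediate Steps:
C(z, W) = W + z
sqrt((192669 - 1*122352) + C(-40, 220)) = sqrt((192669 - 1*122352) + (220 - 40)) = sqrt((192669 - 122352) + 180) = sqrt(70317 + 180) = sqrt(70497) = 3*sqrt(7833)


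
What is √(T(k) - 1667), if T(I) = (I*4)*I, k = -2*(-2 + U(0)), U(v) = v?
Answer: I*√1603 ≈ 40.037*I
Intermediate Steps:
k = 4 (k = -2*(-2 + 0) = -2*(-2) = 4)
T(I) = 4*I² (T(I) = (4*I)*I = 4*I²)
√(T(k) - 1667) = √(4*4² - 1667) = √(4*16 - 1667) = √(64 - 1667) = √(-1603) = I*√1603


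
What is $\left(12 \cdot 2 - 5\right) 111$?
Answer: $2109$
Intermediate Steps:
$\left(12 \cdot 2 - 5\right) 111 = \left(24 - 5\right) 111 = 19 \cdot 111 = 2109$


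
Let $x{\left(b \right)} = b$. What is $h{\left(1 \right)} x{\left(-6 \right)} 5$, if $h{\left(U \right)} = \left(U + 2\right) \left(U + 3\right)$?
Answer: $-360$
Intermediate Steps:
$h{\left(U \right)} = \left(2 + U\right) \left(3 + U\right)$
$h{\left(1 \right)} x{\left(-6 \right)} 5 = \left(6 + 1^{2} + 5 \cdot 1\right) \left(-6\right) 5 = \left(6 + 1 + 5\right) \left(-6\right) 5 = 12 \left(-6\right) 5 = \left(-72\right) 5 = -360$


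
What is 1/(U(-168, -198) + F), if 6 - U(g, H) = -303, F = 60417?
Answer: 1/60726 ≈ 1.6467e-5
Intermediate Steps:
U(g, H) = 309 (U(g, H) = 6 - 1*(-303) = 6 + 303 = 309)
1/(U(-168, -198) + F) = 1/(309 + 60417) = 1/60726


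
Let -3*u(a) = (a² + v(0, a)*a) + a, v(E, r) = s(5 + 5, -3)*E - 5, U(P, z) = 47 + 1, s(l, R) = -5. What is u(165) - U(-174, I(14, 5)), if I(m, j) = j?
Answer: -8903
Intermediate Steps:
U(P, z) = 48
v(E, r) = -5 - 5*E (v(E, r) = -5*E - 5 = -5 - 5*E)
u(a) = -a²/3 + 4*a/3 (u(a) = -((a² + (-5 - 5*0)*a) + a)/3 = -((a² + (-5 + 0)*a) + a)/3 = -((a² - 5*a) + a)/3 = -(a² - 4*a)/3 = -a²/3 + 4*a/3)
u(165) - U(-174, I(14, 5)) = (⅓)*165*(4 - 1*165) - 1*48 = (⅓)*165*(4 - 165) - 48 = (⅓)*165*(-161) - 48 = -8855 - 48 = -8903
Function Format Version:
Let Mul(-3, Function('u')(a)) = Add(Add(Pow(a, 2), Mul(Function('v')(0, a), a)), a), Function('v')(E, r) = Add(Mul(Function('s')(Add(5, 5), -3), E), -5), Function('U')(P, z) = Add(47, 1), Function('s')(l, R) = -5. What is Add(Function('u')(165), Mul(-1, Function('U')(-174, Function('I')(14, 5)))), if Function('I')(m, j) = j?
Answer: -8903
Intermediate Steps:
Function('U')(P, z) = 48
Function('v')(E, r) = Add(-5, Mul(-5, E)) (Function('v')(E, r) = Add(Mul(-5, E), -5) = Add(-5, Mul(-5, E)))
Function('u')(a) = Add(Mul(Rational(-1, 3), Pow(a, 2)), Mul(Rational(4, 3), a)) (Function('u')(a) = Mul(Rational(-1, 3), Add(Add(Pow(a, 2), Mul(Add(-5, Mul(-5, 0)), a)), a)) = Mul(Rational(-1, 3), Add(Add(Pow(a, 2), Mul(Add(-5, 0), a)), a)) = Mul(Rational(-1, 3), Add(Add(Pow(a, 2), Mul(-5, a)), a)) = Mul(Rational(-1, 3), Add(Pow(a, 2), Mul(-4, a))) = Add(Mul(Rational(-1, 3), Pow(a, 2)), Mul(Rational(4, 3), a)))
Add(Function('u')(165), Mul(-1, Function('U')(-174, Function('I')(14, 5)))) = Add(Mul(Rational(1, 3), 165, Add(4, Mul(-1, 165))), Mul(-1, 48)) = Add(Mul(Rational(1, 3), 165, Add(4, -165)), -48) = Add(Mul(Rational(1, 3), 165, -161), -48) = Add(-8855, -48) = -8903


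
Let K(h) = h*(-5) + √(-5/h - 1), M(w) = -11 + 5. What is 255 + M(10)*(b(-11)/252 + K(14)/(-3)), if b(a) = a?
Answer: 4841/42 + I*√266/7 ≈ 115.26 + 2.3299*I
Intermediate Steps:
M(w) = -6
K(h) = √(-1 - 5/h) - 5*h (K(h) = -5*h + √(-1 - 5/h) = √(-1 - 5/h) - 5*h)
255 + M(10)*(b(-11)/252 + K(14)/(-3)) = 255 - 6*(-11/252 + (√(-1*(5 + 14)/14) - 5*14)/(-3)) = 255 - 6*(-11*1/252 + (√(-1*1/14*19) - 70)*(-⅓)) = 255 - 6*(-11/252 + (√(-19/14) - 70)*(-⅓)) = 255 - 6*(-11/252 + (I*√266/14 - 70)*(-⅓)) = 255 - 6*(-11/252 + (-70 + I*√266/14)*(-⅓)) = 255 - 6*(-11/252 + (70/3 - I*√266/42)) = 255 - 6*(5869/252 - I*√266/42) = 255 + (-5869/42 + I*√266/7) = 4841/42 + I*√266/7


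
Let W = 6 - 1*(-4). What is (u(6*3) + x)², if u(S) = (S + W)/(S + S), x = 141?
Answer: 1628176/81 ≈ 20101.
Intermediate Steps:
W = 10 (W = 6 + 4 = 10)
u(S) = (10 + S)/(2*S) (u(S) = (S + 10)/(S + S) = (10 + S)/((2*S)) = (10 + S)*(1/(2*S)) = (10 + S)/(2*S))
(u(6*3) + x)² = ((10 + 6*3)/(2*((6*3))) + 141)² = ((½)*(10 + 18)/18 + 141)² = ((½)*(1/18)*28 + 141)² = (7/9 + 141)² = (1276/9)² = 1628176/81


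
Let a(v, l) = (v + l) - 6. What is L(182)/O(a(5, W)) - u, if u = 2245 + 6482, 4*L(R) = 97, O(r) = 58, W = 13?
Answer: -2024567/232 ≈ -8726.6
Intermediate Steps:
a(v, l) = -6 + l + v (a(v, l) = (l + v) - 6 = -6 + l + v)
L(R) = 97/4 (L(R) = (1/4)*97 = 97/4)
u = 8727
L(182)/O(a(5, W)) - u = (97/4)/58 - 1*8727 = (97/4)*(1/58) - 8727 = 97/232 - 8727 = -2024567/232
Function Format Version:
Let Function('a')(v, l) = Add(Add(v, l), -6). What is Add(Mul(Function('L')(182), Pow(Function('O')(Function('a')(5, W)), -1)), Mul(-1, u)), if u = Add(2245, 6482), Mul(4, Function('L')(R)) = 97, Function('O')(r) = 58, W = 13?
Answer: Rational(-2024567, 232) ≈ -8726.6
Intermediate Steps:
Function('a')(v, l) = Add(-6, l, v) (Function('a')(v, l) = Add(Add(l, v), -6) = Add(-6, l, v))
Function('L')(R) = Rational(97, 4) (Function('L')(R) = Mul(Rational(1, 4), 97) = Rational(97, 4))
u = 8727
Add(Mul(Function('L')(182), Pow(Function('O')(Function('a')(5, W)), -1)), Mul(-1, u)) = Add(Mul(Rational(97, 4), Pow(58, -1)), Mul(-1, 8727)) = Add(Mul(Rational(97, 4), Rational(1, 58)), -8727) = Add(Rational(97, 232), -8727) = Rational(-2024567, 232)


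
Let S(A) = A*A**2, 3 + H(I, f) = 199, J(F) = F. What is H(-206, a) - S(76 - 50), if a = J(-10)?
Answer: -17380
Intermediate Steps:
a = -10
H(I, f) = 196 (H(I, f) = -3 + 199 = 196)
S(A) = A**3
H(-206, a) - S(76 - 50) = 196 - (76 - 50)**3 = 196 - 1*26**3 = 196 - 1*17576 = 196 - 17576 = -17380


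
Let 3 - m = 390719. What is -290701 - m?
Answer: 100015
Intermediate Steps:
m = -390716 (m = 3 - 1*390719 = 3 - 390719 = -390716)
-290701 - m = -290701 - 1*(-390716) = -290701 + 390716 = 100015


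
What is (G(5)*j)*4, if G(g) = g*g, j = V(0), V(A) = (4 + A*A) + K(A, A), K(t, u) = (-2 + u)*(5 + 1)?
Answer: -800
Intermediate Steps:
K(t, u) = -12 + 6*u (K(t, u) = (-2 + u)*6 = -12 + 6*u)
V(A) = -8 + A**2 + 6*A (V(A) = (4 + A*A) + (-12 + 6*A) = (4 + A**2) + (-12 + 6*A) = -8 + A**2 + 6*A)
j = -8 (j = -8 + 0**2 + 6*0 = -8 + 0 + 0 = -8)
G(g) = g**2
(G(5)*j)*4 = (5**2*(-8))*4 = (25*(-8))*4 = -200*4 = -800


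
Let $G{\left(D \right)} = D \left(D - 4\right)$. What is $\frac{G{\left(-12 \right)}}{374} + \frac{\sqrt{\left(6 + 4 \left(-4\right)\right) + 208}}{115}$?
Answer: $\frac{96}{187} + \frac{3 \sqrt{22}}{115} \approx 0.63573$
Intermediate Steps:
$G{\left(D \right)} = D \left(-4 + D\right)$
$\frac{G{\left(-12 \right)}}{374} + \frac{\sqrt{\left(6 + 4 \left(-4\right)\right) + 208}}{115} = \frac{\left(-12\right) \left(-4 - 12\right)}{374} + \frac{\sqrt{\left(6 + 4 \left(-4\right)\right) + 208}}{115} = \left(-12\right) \left(-16\right) \frac{1}{374} + \sqrt{\left(6 - 16\right) + 208} \cdot \frac{1}{115} = 192 \cdot \frac{1}{374} + \sqrt{-10 + 208} \cdot \frac{1}{115} = \frac{96}{187} + \sqrt{198} \cdot \frac{1}{115} = \frac{96}{187} + 3 \sqrt{22} \cdot \frac{1}{115} = \frac{96}{187} + \frac{3 \sqrt{22}}{115}$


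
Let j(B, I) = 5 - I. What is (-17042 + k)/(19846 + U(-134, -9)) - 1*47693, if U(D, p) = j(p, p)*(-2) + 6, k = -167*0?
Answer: -472741537/9912 ≈ -47694.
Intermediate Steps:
k = 0
U(D, p) = -4 + 2*p (U(D, p) = (5 - p)*(-2) + 6 = (-10 + 2*p) + 6 = -4 + 2*p)
(-17042 + k)/(19846 + U(-134, -9)) - 1*47693 = (-17042 + 0)/(19846 + (-4 + 2*(-9))) - 1*47693 = -17042/(19846 + (-4 - 18)) - 47693 = -17042/(19846 - 22) - 47693 = -17042/19824 - 47693 = -17042*1/19824 - 47693 = -8521/9912 - 47693 = -472741537/9912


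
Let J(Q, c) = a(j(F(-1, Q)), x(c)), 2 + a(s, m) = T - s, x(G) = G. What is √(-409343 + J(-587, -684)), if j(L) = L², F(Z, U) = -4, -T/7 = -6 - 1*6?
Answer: I*√409277 ≈ 639.75*I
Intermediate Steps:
T = 84 (T = -7*(-6 - 1*6) = -7*(-6 - 6) = -7*(-12) = 84)
a(s, m) = 82 - s (a(s, m) = -2 + (84 - s) = 82 - s)
J(Q, c) = 66 (J(Q, c) = 82 - 1*(-4)² = 82 - 1*16 = 82 - 16 = 66)
√(-409343 + J(-587, -684)) = √(-409343 + 66) = √(-409277) = I*√409277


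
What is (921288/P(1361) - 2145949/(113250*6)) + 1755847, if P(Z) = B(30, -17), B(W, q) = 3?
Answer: 1401767622551/679500 ≈ 2.0629e+6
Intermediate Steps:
P(Z) = 3
(921288/P(1361) - 2145949/(113250*6)) + 1755847 = (921288/3 - 2145949/(113250*6)) + 1755847 = (921288*(1/3) - 2145949/679500) + 1755847 = (307096 - 2145949*1/679500) + 1755847 = (307096 - 2145949/679500) + 1755847 = 208669586051/679500 + 1755847 = 1401767622551/679500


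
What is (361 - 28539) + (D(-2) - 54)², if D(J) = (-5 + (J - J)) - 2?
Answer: -24457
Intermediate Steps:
D(J) = -7 (D(J) = (-5 + 0) - 2 = -5 - 2 = -7)
(361 - 28539) + (D(-2) - 54)² = (361 - 28539) + (-7 - 54)² = -28178 + (-61)² = -28178 + 3721 = -24457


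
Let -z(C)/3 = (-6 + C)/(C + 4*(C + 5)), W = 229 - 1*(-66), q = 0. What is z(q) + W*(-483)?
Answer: -1424841/10 ≈ -1.4248e+5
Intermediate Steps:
W = 295 (W = 229 + 66 = 295)
z(C) = -3*(-6 + C)/(20 + 5*C) (z(C) = -3*(-6 + C)/(C + 4*(C + 5)) = -3*(-6 + C)/(C + 4*(5 + C)) = -3*(-6 + C)/(C + (20 + 4*C)) = -3*(-6 + C)/(20 + 5*C))
z(q) + W*(-483) = 3*(6 - 1*0)/(5*(4 + 0)) + 295*(-483) = (3/5)*(6 + 0)/4 - 142485 = (3/5)*(1/4)*6 - 142485 = 9/10 - 142485 = -1424841/10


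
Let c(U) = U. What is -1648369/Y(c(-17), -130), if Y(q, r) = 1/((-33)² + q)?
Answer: -1767051568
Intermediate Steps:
Y(q, r) = 1/(1089 + q)
-1648369/Y(c(-17), -130) = -1648369/(1/(1089 - 17)) = -1648369/(1/1072) = -1648369/1/1072 = -1648369*1072 = -1767051568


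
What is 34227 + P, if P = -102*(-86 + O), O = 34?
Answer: 39531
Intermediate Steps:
P = 5304 (P = -102*(-86 + 34) = -102*(-52) = 5304)
34227 + P = 34227 + 5304 = 39531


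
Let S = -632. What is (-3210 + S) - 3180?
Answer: -7022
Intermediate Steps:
(-3210 + S) - 3180 = (-3210 - 632) - 3180 = -3842 - 3180 = -7022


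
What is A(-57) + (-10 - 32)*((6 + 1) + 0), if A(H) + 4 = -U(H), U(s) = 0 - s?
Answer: -355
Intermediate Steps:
U(s) = -s
A(H) = -4 + H (A(H) = -4 - (-1)*H = -4 + H)
A(-57) + (-10 - 32)*((6 + 1) + 0) = (-4 - 57) + (-10 - 32)*((6 + 1) + 0) = -61 - 42*(7 + 0) = -61 - 42*7 = -61 - 294 = -355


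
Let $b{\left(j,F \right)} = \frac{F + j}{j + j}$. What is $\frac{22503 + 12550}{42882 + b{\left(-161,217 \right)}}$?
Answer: $\frac{806219}{986282} \approx 0.81743$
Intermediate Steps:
$b{\left(j,F \right)} = \frac{F + j}{2 j}$
$\frac{22503 + 12550}{42882 + b{\left(-161,217 \right)}} = \frac{22503 + 12550}{42882 + \frac{217 - 161}{2 \left(-161\right)}} = \frac{35053}{42882 + \frac{1}{2} \left(- \frac{1}{161}\right) 56} = \frac{35053}{42882 - \frac{4}{23}} = \frac{35053}{\frac{986282}{23}} = 35053 \cdot \frac{23}{986282} = \frac{806219}{986282}$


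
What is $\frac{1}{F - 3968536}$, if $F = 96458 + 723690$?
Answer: $- \frac{1}{3148388} \approx -3.1762 \cdot 10^{-7}$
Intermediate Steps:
$F = 820148$
$\frac{1}{F - 3968536} = \frac{1}{820148 - 3968536} = \frac{1}{-3148388} = - \frac{1}{3148388}$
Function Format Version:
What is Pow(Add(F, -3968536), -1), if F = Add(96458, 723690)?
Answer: Rational(-1, 3148388) ≈ -3.1762e-7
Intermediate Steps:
F = 820148
Pow(Add(F, -3968536), -1) = Pow(Add(820148, -3968536), -1) = Pow(-3148388, -1) = Rational(-1, 3148388)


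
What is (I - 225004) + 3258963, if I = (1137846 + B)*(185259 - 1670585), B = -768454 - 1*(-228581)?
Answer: -888181810239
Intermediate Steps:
B = -539873 (B = -768454 + 228581 = -539873)
I = -888184844198 (I = (1137846 - 539873)*(185259 - 1670585) = 597973*(-1485326) = -888184844198)
(I - 225004) + 3258963 = (-888184844198 - 225004) + 3258963 = -888185069202 + 3258963 = -888181810239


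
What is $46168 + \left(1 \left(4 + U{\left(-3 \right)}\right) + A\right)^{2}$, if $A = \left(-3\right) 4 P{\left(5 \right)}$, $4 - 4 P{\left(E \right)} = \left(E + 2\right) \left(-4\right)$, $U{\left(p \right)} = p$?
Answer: $55193$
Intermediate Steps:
$P{\left(E \right)} = 3 + E$ ($P{\left(E \right)} = 1 - \frac{\left(E + 2\right) \left(-4\right)}{4} = 1 - \frac{\left(2 + E\right) \left(-4\right)}{4} = 1 - \frac{-8 - 4 E}{4} = 1 + \left(2 + E\right) = 3 + E$)
$A = -96$ ($A = \left(-3\right) 4 \left(3 + 5\right) = \left(-12\right) 8 = -96$)
$46168 + \left(1 \left(4 + U{\left(-3 \right)}\right) + A\right)^{2} = 46168 + \left(1 \left(4 - 3\right) - 96\right)^{2} = 46168 + \left(1 \cdot 1 - 96\right)^{2} = 46168 + \left(1 - 96\right)^{2} = 46168 + \left(-95\right)^{2} = 46168 + 9025 = 55193$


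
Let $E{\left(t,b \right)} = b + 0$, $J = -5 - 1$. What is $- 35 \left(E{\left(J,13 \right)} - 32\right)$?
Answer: $665$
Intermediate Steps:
$J = -6$ ($J = -5 - 1 = -6$)
$E{\left(t,b \right)} = b$
$- 35 \left(E{\left(J,13 \right)} - 32\right) = - 35 \left(13 - 32\right) = \left(-35\right) \left(-19\right) = 665$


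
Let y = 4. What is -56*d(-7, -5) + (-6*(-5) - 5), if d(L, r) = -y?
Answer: 249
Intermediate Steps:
d(L, r) = -4 (d(L, r) = -1*4 = -4)
-56*d(-7, -5) + (-6*(-5) - 5) = -56*(-4) + (-6*(-5) - 5) = 224 + (30 - 5) = 224 + 25 = 249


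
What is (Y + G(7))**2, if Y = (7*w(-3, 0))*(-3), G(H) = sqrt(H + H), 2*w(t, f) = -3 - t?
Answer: 14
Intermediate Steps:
w(t, f) = -3/2 - t/2 (w(t, f) = (-3 - t)/2 = -3/2 - t/2)
G(H) = sqrt(2)*sqrt(H) (G(H) = sqrt(2*H) = sqrt(2)*sqrt(H))
Y = 0 (Y = (7*(-3/2 - 1/2*(-3)))*(-3) = (7*(-3/2 + 3/2))*(-3) = (7*0)*(-3) = 0*(-3) = 0)
(Y + G(7))**2 = (0 + sqrt(2)*sqrt(7))**2 = (0 + sqrt(14))**2 = (sqrt(14))**2 = 14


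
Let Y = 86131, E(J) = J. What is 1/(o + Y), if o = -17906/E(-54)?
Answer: 27/2334490 ≈ 1.1566e-5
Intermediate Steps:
o = 8953/27 (o = -17906/(-54) = -17906*(-1/54) = 8953/27 ≈ 331.59)
1/(o + Y) = 1/(8953/27 + 86131) = 1/(2334490/27) = 27/2334490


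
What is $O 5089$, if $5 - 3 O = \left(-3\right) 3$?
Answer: $\frac{71246}{3} \approx 23749.0$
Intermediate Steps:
$O = \frac{14}{3}$ ($O = \frac{5}{3} - \frac{\left(-3\right) 3}{3} = \frac{5}{3} - -3 = \frac{5}{3} + 3 = \frac{14}{3} \approx 4.6667$)
$O 5089 = \frac{14}{3} \cdot 5089 = \frac{71246}{3}$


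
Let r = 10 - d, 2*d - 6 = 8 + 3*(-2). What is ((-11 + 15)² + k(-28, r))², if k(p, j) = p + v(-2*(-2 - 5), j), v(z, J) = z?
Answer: 4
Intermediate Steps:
d = 4 (d = 3 + (8 + 3*(-2))/2 = 3 + (8 - 6)/2 = 3 + (½)*2 = 3 + 1 = 4)
r = 6 (r = 10 - 1*4 = 10 - 4 = 6)
k(p, j) = 14 + p (k(p, j) = p - 2*(-2 - 5) = p - 2*(-7) = p + 14 = 14 + p)
((-11 + 15)² + k(-28, r))² = ((-11 + 15)² + (14 - 28))² = (4² - 14)² = (16 - 14)² = 2² = 4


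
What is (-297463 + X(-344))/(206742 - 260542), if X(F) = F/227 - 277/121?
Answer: 2042630181/369431150 ≈ 5.5291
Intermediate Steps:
X(F) = -277/121 + F/227 (X(F) = F*(1/227) - 277*1/121 = F/227 - 277/121 = -277/121 + F/227)
(-297463 + X(-344))/(206742 - 260542) = (-297463 + (-277/121 + (1/227)*(-344)))/(206742 - 260542) = (-297463 + (-277/121 - 344/227))/(-53800) = (-297463 - 104503/27467)*(-1/53800) = -8170520724/27467*(-1/53800) = 2042630181/369431150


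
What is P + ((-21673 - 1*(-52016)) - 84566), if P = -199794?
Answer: -254017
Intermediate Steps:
P + ((-21673 - 1*(-52016)) - 84566) = -199794 + ((-21673 - 1*(-52016)) - 84566) = -199794 + ((-21673 + 52016) - 84566) = -199794 + (30343 - 84566) = -199794 - 54223 = -254017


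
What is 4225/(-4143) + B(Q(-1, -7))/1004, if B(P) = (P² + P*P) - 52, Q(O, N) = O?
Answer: -2224525/2079786 ≈ -1.0696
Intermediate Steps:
B(P) = -52 + 2*P² (B(P) = (P² + P²) - 52 = 2*P² - 52 = -52 + 2*P²)
4225/(-4143) + B(Q(-1, -7))/1004 = 4225/(-4143) + (-52 + 2*(-1)²)/1004 = 4225*(-1/4143) + (-52 + 2*1)*(1/1004) = -4225/4143 + (-52 + 2)*(1/1004) = -4225/4143 - 50*1/1004 = -4225/4143 - 25/502 = -2224525/2079786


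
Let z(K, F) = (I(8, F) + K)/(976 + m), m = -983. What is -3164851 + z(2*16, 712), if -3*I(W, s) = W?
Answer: -66461959/21 ≈ -3.1649e+6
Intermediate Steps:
I(W, s) = -W/3
z(K, F) = 8/21 - K/7 (z(K, F) = (-⅓*8 + K)/(976 - 983) = (-8/3 + K)/(-7) = (-8/3 + K)*(-⅐) = 8/21 - K/7)
-3164851 + z(2*16, 712) = -3164851 + (8/21 - 2*16/7) = -3164851 + (8/21 - ⅐*32) = -3164851 + (8/21 - 32/7) = -3164851 - 88/21 = -66461959/21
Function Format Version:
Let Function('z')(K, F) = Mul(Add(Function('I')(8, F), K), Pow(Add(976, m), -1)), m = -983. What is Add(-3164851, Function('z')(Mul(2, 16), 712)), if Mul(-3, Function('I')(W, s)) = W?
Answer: Rational(-66461959, 21) ≈ -3.1649e+6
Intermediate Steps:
Function('I')(W, s) = Mul(Rational(-1, 3), W)
Function('z')(K, F) = Add(Rational(8, 21), Mul(Rational(-1, 7), K)) (Function('z')(K, F) = Mul(Add(Mul(Rational(-1, 3), 8), K), Pow(Add(976, -983), -1)) = Mul(Add(Rational(-8, 3), K), Pow(-7, -1)) = Mul(Add(Rational(-8, 3), K), Rational(-1, 7)) = Add(Rational(8, 21), Mul(Rational(-1, 7), K)))
Add(-3164851, Function('z')(Mul(2, 16), 712)) = Add(-3164851, Add(Rational(8, 21), Mul(Rational(-1, 7), Mul(2, 16)))) = Add(-3164851, Add(Rational(8, 21), Mul(Rational(-1, 7), 32))) = Add(-3164851, Add(Rational(8, 21), Rational(-32, 7))) = Add(-3164851, Rational(-88, 21)) = Rational(-66461959, 21)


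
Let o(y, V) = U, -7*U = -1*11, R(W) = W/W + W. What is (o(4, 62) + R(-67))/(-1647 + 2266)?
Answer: -451/4333 ≈ -0.10408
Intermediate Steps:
R(W) = 1 + W
U = 11/7 (U = -(-1)*11/7 = -⅐*(-11) = 11/7 ≈ 1.5714)
o(y, V) = 11/7
(o(4, 62) + R(-67))/(-1647 + 2266) = (11/7 + (1 - 67))/(-1647 + 2266) = (11/7 - 66)/619 = -451/7*1/619 = -451/4333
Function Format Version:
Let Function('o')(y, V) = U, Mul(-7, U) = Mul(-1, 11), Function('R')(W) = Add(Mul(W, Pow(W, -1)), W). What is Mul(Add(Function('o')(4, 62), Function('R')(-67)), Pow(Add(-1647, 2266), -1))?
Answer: Rational(-451, 4333) ≈ -0.10408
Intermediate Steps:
Function('R')(W) = Add(1, W)
U = Rational(11, 7) (U = Mul(Rational(-1, 7), Mul(-1, 11)) = Mul(Rational(-1, 7), -11) = Rational(11, 7) ≈ 1.5714)
Function('o')(y, V) = Rational(11, 7)
Mul(Add(Function('o')(4, 62), Function('R')(-67)), Pow(Add(-1647, 2266), -1)) = Mul(Add(Rational(11, 7), Add(1, -67)), Pow(Add(-1647, 2266), -1)) = Mul(Add(Rational(11, 7), -66), Pow(619, -1)) = Mul(Rational(-451, 7), Rational(1, 619)) = Rational(-451, 4333)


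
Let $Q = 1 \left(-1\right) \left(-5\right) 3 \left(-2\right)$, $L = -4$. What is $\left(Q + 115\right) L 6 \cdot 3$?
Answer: $-6120$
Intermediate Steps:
$Q = -30$ ($Q = \left(-1\right) \left(-5\right) 3 \left(-2\right) = 5 \cdot 3 \left(-2\right) = 15 \left(-2\right) = -30$)
$\left(Q + 115\right) L 6 \cdot 3 = \left(-30 + 115\right) \left(-4\right) 6 \cdot 3 = 85 \left(\left(-24\right) 3\right) = 85 \left(-72\right) = -6120$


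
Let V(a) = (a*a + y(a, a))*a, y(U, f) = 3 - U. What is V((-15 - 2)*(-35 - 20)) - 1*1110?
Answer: 816527845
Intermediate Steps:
V(a) = a*(3 + a² - a) (V(a) = (a*a + (3 - a))*a = (a² + (3 - a))*a = (3 + a² - a)*a = a*(3 + a² - a))
V((-15 - 2)*(-35 - 20)) - 1*1110 = ((-15 - 2)*(-35 - 20))*(3 + ((-15 - 2)*(-35 - 20))² - (-15 - 2)*(-35 - 20)) - 1*1110 = (-17*(-55))*(3 + (-17*(-55))² - (-17)*(-55)) - 1110 = 935*(3 + 935² - 1*935) - 1110 = 935*(3 + 874225 - 935) - 1110 = 935*873293 - 1110 = 816528955 - 1110 = 816527845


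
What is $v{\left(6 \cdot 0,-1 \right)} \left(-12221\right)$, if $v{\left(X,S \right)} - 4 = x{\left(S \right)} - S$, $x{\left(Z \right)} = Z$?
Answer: $-48884$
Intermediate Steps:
$v{\left(X,S \right)} = 4$ ($v{\left(X,S \right)} = 4 + \left(S - S\right) = 4 + 0 = 4$)
$v{\left(6 \cdot 0,-1 \right)} \left(-12221\right) = 4 \left(-12221\right) = -48884$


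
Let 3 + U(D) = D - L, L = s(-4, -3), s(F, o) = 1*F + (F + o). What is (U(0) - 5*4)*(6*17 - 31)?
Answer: -852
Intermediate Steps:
s(F, o) = o + 2*F (s(F, o) = F + (F + o) = o + 2*F)
L = -11 (L = -3 + 2*(-4) = -3 - 8 = -11)
U(D) = 8 + D (U(D) = -3 + (D - 1*(-11)) = -3 + (D + 11) = -3 + (11 + D) = 8 + D)
(U(0) - 5*4)*(6*17 - 31) = ((8 + 0) - 5*4)*(6*17 - 31) = (8 - 20)*(102 - 31) = -12*71 = -852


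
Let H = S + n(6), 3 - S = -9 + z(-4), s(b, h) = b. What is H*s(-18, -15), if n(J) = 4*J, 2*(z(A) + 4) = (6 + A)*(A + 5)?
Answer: -702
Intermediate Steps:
z(A) = -4 + (5 + A)*(6 + A)/2 (z(A) = -4 + ((6 + A)*(A + 5))/2 = -4 + ((6 + A)*(5 + A))/2 = -4 + ((5 + A)*(6 + A))/2 = -4 + (5 + A)*(6 + A)/2)
S = 15 (S = 3 - (-9 + (11 + (½)*(-4)² + (11/2)*(-4))) = 3 - (-9 + (11 + (½)*16 - 22)) = 3 - (-9 + (11 + 8 - 22)) = 3 - (-9 - 3) = 3 - 1*(-12) = 3 + 12 = 15)
H = 39 (H = 15 + 4*6 = 15 + 24 = 39)
H*s(-18, -15) = 39*(-18) = -702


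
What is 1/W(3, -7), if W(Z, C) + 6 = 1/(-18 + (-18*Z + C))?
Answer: -79/475 ≈ -0.16632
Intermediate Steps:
W(Z, C) = -6 + 1/(-18 + C - 18*Z) (W(Z, C) = -6 + 1/(-18 + (-18*Z + C)) = -6 + 1/(-18 + (C - 18*Z)) = -6 + 1/(-18 + C - 18*Z))
1/W(3, -7) = 1/((-109 - 108*3 + 6*(-7))/(18 - 1*(-7) + 18*3)) = 1/((-109 - 324 - 42)/(18 + 7 + 54)) = 1/(-475/79) = -79/475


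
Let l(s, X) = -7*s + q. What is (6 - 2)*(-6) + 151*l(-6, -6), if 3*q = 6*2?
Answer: 6922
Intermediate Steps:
q = 4 (q = (6*2)/3 = (⅓)*12 = 4)
l(s, X) = 4 - 7*s (l(s, X) = -7*s + 4 = 4 - 7*s)
(6 - 2)*(-6) + 151*l(-6, -6) = (6 - 2)*(-6) + 151*(4 - 7*(-6)) = 4*(-6) + 151*(4 + 42) = -24 + 151*46 = -24 + 6946 = 6922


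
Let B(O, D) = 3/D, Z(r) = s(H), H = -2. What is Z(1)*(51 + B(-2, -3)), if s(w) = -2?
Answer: -100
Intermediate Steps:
Z(r) = -2
Z(1)*(51 + B(-2, -3)) = -2*(51 + 3/(-3)) = -2*(51 + 3*(-1/3)) = -2*(51 - 1) = -2*50 = -100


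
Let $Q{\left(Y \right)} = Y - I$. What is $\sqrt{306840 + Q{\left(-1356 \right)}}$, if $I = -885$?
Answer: $3 \sqrt{34041} \approx 553.51$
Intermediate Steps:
$Q{\left(Y \right)} = 885 + Y$ ($Q{\left(Y \right)} = Y - -885 = Y + 885 = 885 + Y$)
$\sqrt{306840 + Q{\left(-1356 \right)}} = \sqrt{306840 + \left(885 - 1356\right)} = \sqrt{306840 - 471} = \sqrt{306369} = 3 \sqrt{34041}$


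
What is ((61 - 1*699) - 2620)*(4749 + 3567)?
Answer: -27093528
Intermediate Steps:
((61 - 1*699) - 2620)*(4749 + 3567) = ((61 - 699) - 2620)*8316 = (-638 - 2620)*8316 = -3258*8316 = -27093528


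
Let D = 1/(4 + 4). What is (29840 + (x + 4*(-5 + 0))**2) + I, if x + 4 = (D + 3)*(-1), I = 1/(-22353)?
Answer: 43741445633/1430592 ≈ 30576.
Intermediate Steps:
D = 1/8 ≈ 0.12500
I = -1/22353 ≈ -4.4737e-5
x = -57/8 (x = -4 + (1/8 + 3)*(-1) = -4 + (25/8)*(-1) = -4 - 25/8 = -57/8 ≈ -7.1250)
(29840 + (x + 4*(-5 + 0))**2) + I = (29840 + (-57/8 + 4*(-5 + 0))**2) - 1/22353 = (29840 + (-57/8 + 4*(-5))**2) - 1/22353 = (29840 + (-57/8 - 20)**2) - 1/22353 = (29840 + (-217/8)**2) - 1/22353 = (29840 + 47089/64) - 1/22353 = 1956849/64 - 1/22353 = 43741445633/1430592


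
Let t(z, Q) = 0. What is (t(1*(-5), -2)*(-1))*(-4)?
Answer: 0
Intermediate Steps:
(t(1*(-5), -2)*(-1))*(-4) = (0*(-1))*(-4) = 0*(-4) = 0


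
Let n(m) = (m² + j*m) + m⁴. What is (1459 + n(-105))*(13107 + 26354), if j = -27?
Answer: 4797113716184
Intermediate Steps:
n(m) = m² + m⁴ - 27*m (n(m) = (m² - 27*m) + m⁴ = m² + m⁴ - 27*m)
(1459 + n(-105))*(13107 + 26354) = (1459 - 105*(-27 - 105 + (-105)³))*(13107 + 26354) = (1459 - 105*(-27 - 105 - 1157625))*39461 = (1459 - 105*(-1157757))*39461 = (1459 + 121564485)*39461 = 121565944*39461 = 4797113716184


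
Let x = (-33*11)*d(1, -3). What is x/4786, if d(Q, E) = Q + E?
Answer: 363/2393 ≈ 0.15169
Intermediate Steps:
d(Q, E) = E + Q
x = 726 (x = (-33*11)*(-3 + 1) = -363*(-2) = 726)
x/4786 = 726/4786 = 726*(1/4786) = 363/2393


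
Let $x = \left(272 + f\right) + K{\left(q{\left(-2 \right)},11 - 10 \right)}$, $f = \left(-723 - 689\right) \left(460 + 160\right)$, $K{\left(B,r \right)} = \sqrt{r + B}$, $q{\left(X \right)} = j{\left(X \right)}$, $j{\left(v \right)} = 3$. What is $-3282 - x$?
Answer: $871884$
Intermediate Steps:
$q{\left(X \right)} = 3$
$K{\left(B,r \right)} = \sqrt{B + r}$
$f = -875440$ ($f = \left(-1412\right) 620 = -875440$)
$x = -875166$ ($x = \left(272 - 875440\right) + \sqrt{3 + \left(11 - 10\right)} = -875168 + \sqrt{3 + 1} = -875168 + \sqrt{4} = -875168 + 2 = -875166$)
$-3282 - x = -3282 - -875166 = -3282 + 875166 = 871884$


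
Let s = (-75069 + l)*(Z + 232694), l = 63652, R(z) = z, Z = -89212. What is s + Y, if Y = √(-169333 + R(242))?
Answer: -1638133994 + I*√169091 ≈ -1.6381e+9 + 411.21*I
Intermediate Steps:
Y = I*√169091 (Y = √(-169333 + 242) = √(-169091) = I*√169091 ≈ 411.21*I)
s = -1638133994 (s = (-75069 + 63652)*(-89212 + 232694) = -11417*143482 = -1638133994)
s + Y = -1638133994 + I*√169091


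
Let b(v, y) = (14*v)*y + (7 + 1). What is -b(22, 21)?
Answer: -6476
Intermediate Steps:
b(v, y) = 8 + 14*v*y (b(v, y) = 14*v*y + 8 = 8 + 14*v*y)
-b(22, 21) = -(8 + 14*22*21) = -(8 + 6468) = -1*6476 = -6476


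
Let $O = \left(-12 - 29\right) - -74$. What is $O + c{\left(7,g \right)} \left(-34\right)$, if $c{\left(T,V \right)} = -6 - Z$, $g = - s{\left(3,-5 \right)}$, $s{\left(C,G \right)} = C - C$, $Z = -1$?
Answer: $203$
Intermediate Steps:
$s{\left(C,G \right)} = 0$
$g = 0$ ($g = \left(-1\right) 0 = 0$)
$c{\left(T,V \right)} = -5$ ($c{\left(T,V \right)} = -6 - -1 = -6 + 1 = -5$)
$O = 33$ ($O = -41 + 74 = 33$)
$O + c{\left(7,g \right)} \left(-34\right) = 33 - -170 = 33 + 170 = 203$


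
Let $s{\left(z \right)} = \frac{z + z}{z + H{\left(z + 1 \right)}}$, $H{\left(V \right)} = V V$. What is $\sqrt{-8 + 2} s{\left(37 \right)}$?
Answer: $\frac{74 i \sqrt{6}}{1481} \approx 0.12239 i$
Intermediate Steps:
$H{\left(V \right)} = V^{2}$
$s{\left(z \right)} = \frac{2 z}{z + \left(1 + z\right)^{2}}$ ($s{\left(z \right)} = \frac{z + z}{z + \left(z + 1\right)^{2}} = \frac{2 z}{z + \left(1 + z\right)^{2}}$)
$\sqrt{-8 + 2} s{\left(37 \right)} = \sqrt{-8 + 2} \cdot 2 \cdot 37 \frac{1}{37 + \left(1 + 37\right)^{2}} = \sqrt{-6} \cdot 2 \cdot 37 \frac{1}{37 + 38^{2}} = i \sqrt{6} \cdot 2 \cdot 37 \frac{1}{37 + 1444} = i \sqrt{6} \cdot 2 \cdot 37 \cdot \frac{1}{1481} = i \sqrt{6} \cdot \frac{74}{1481} = \frac{74 i \sqrt{6}}{1481}$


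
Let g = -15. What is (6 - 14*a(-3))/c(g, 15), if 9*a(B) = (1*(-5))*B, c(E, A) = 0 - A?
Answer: 52/45 ≈ 1.1556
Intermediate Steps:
c(E, A) = -A
a(B) = -5*B/9 (a(B) = ((1*(-5))*B)/9 = (-5*B)/9 = -5*B/9)
(6 - 14*a(-3))/c(g, 15) = (6 - (-70)*(-3)/9)/((-1*15)) = (6 - 14*5/3)/(-15) = (6 - 70/3)*(-1/15) = -52/3*(-1/15) = 52/45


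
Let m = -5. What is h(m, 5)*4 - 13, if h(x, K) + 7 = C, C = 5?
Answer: -21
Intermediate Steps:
h(x, K) = -2 (h(x, K) = -7 + 5 = -2)
h(m, 5)*4 - 13 = -2*4 - 13 = -8 - 13 = -21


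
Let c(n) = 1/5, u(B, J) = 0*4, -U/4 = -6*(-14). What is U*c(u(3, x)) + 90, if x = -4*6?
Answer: 114/5 ≈ 22.800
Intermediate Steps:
U = -336 (U = -(-24)*(-14) = -4*84 = -336)
x = -24
u(B, J) = 0
c(n) = 1/5
U*c(u(3, x)) + 90 = -336*1/5 + 90 = -336/5 + 90 = 114/5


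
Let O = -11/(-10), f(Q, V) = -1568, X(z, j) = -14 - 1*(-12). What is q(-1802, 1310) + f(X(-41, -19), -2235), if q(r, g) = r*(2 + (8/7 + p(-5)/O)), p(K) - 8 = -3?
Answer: -1187520/77 ≈ -15422.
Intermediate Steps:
X(z, j) = -2 (X(z, j) = -14 + 12 = -2)
p(K) = 5 (p(K) = 8 - 3 = 5)
O = 11/10 (O = -11*(-⅒) = 11/10 ≈ 1.1000)
q(r, g) = 592*r/77 (q(r, g) = r*(2 + (8/7 + 5/(11/10))) = r*(2 + (8*(⅐) + 5*(10/11))) = r*(2 + (8/7 + 50/11)) = r*(2 + 438/77) = r*(592/77) = 592*r/77)
q(-1802, 1310) + f(X(-41, -19), -2235) = (592/77)*(-1802) - 1568 = -1066784/77 - 1568 = -1187520/77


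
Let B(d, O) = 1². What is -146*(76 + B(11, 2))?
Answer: -11242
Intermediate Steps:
B(d, O) = 1
-146*(76 + B(11, 2)) = -146*(76 + 1) = -146*77 = -11242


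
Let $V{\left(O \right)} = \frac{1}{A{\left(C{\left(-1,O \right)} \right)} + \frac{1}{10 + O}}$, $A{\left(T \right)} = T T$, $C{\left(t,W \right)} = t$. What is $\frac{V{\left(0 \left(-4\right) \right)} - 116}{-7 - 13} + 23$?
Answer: $\frac{3163}{110} \approx 28.755$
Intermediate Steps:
$A{\left(T \right)} = T^{2}$
$V{\left(O \right)} = \frac{1}{1 + \frac{1}{10 + O}}$ ($V{\left(O \right)} = \frac{1}{\left(-1\right)^{2} + \frac{1}{10 + O}} = \frac{1}{1 + \frac{1}{10 + O}}$)
$\frac{V{\left(0 \left(-4\right) \right)} - 116}{-7 - 13} + 23 = \frac{\frac{10 + 0 \left(-4\right)}{11 + 0 \left(-4\right)} - 116}{-7 - 13} + 23 = \frac{\frac{10 + 0}{11 + 0} - 116}{-20} + 23 = \left(\frac{1}{11} \cdot 10 - 116\right) \left(- \frac{1}{20}\right) + 23 = \left(\frac{10}{11} - 116\right) \left(- \frac{1}{20}\right) + 23 = \left(- \frac{1266}{11}\right) \left(- \frac{1}{20}\right) + 23 = \frac{633}{110} + 23 = \frac{3163}{110}$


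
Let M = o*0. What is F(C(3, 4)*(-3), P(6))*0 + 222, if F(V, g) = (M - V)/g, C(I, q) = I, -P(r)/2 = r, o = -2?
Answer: 222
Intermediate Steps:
P(r) = -2*r
M = 0 (M = -2*0 = 0)
F(V, g) = -V/g (F(V, g) = (0 - V)/g = (-V)/g = -V/g)
F(C(3, 4)*(-3), P(6))*0 + 222 = -3*(-3)/((-2*6))*0 + 222 = -1*(-9)/(-12)*0 + 222 = -1*(-9)*(-1/12)*0 + 222 = -3/4*0 + 222 = 0 + 222 = 222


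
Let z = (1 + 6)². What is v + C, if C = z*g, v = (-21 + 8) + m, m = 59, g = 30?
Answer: 1516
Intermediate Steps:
z = 49 (z = 7² = 49)
v = 46 (v = (-21 + 8) + 59 = -13 + 59 = 46)
C = 1470 (C = 49*30 = 1470)
v + C = 46 + 1470 = 1516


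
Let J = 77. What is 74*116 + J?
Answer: 8661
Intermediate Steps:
74*116 + J = 74*116 + 77 = 8584 + 77 = 8661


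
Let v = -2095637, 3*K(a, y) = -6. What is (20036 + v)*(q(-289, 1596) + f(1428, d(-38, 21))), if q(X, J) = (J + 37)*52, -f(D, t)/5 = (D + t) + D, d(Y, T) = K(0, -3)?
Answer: -146632908246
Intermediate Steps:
K(a, y) = -2 (K(a, y) = (⅓)*(-6) = -2)
d(Y, T) = -2
f(D, t) = -10*D - 5*t (f(D, t) = -5*((D + t) + D) = -5*(t + 2*D) = -10*D - 5*t)
q(X, J) = 1924 + 52*J (q(X, J) = (37 + J)*52 = 1924 + 52*J)
(20036 + v)*(q(-289, 1596) + f(1428, d(-38, 21))) = (20036 - 2095637)*((1924 + 52*1596) + (-10*1428 - 5*(-2))) = -2075601*((1924 + 82992) + (-14280 + 10)) = -2075601*(84916 - 14270) = -2075601*70646 = -146632908246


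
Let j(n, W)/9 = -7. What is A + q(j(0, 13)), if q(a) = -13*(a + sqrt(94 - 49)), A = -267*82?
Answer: -21075 - 39*sqrt(5) ≈ -21162.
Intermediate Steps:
A = -21894
j(n, W) = -63 (j(n, W) = 9*(-7) = -63)
q(a) = -39*sqrt(5) - 13*a (q(a) = -13*(a + sqrt(45)) = -13*(a + 3*sqrt(5)) = -39*sqrt(5) - 13*a)
A + q(j(0, 13)) = -21894 + (-39*sqrt(5) - 13*(-63)) = -21894 + (-39*sqrt(5) + 819) = -21894 + (819 - 39*sqrt(5)) = -21075 - 39*sqrt(5)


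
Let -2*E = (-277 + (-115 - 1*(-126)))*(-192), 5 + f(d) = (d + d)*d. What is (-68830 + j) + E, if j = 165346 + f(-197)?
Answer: 148593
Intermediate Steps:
f(d) = -5 + 2*d**2 (f(d) = -5 + (d + d)*d = -5 + (2*d)*d = -5 + 2*d**2)
E = -25536 (E = -(-277 + (-115 - 1*(-126)))*(-192)/2 = -(-277 + (-115 + 126))*(-192)/2 = -(-277 + 11)*(-192)/2 = -(-133)*(-192) = -1/2*51072 = -25536)
j = 242959 (j = 165346 + (-5 + 2*(-197)**2) = 165346 + (-5 + 2*38809) = 165346 + (-5 + 77618) = 165346 + 77613 = 242959)
(-68830 + j) + E = (-68830 + 242959) - 25536 = 174129 - 25536 = 148593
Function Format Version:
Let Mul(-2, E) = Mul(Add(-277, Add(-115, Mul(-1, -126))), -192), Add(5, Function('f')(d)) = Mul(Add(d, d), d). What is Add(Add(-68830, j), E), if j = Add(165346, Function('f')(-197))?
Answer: 148593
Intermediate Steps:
Function('f')(d) = Add(-5, Mul(2, Pow(d, 2))) (Function('f')(d) = Add(-5, Mul(Add(d, d), d)) = Add(-5, Mul(Mul(2, d), d)) = Add(-5, Mul(2, Pow(d, 2))))
E = -25536 (E = Mul(Rational(-1, 2), Mul(Add(-277, Add(-115, Mul(-1, -126))), -192)) = Mul(Rational(-1, 2), Mul(Add(-277, Add(-115, 126)), -192)) = Mul(Rational(-1, 2), Mul(Add(-277, 11), -192)) = Mul(Rational(-1, 2), Mul(-266, -192)) = Mul(Rational(-1, 2), 51072) = -25536)
j = 242959 (j = Add(165346, Add(-5, Mul(2, Pow(-197, 2)))) = Add(165346, Add(-5, Mul(2, 38809))) = Add(165346, Add(-5, 77618)) = Add(165346, 77613) = 242959)
Add(Add(-68830, j), E) = Add(Add(-68830, 242959), -25536) = Add(174129, -25536) = 148593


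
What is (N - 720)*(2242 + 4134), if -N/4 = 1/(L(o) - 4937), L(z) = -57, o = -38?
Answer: -11463015088/2497 ≈ -4.5907e+6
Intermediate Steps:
N = 2/2497 (N = -4/(-57 - 4937) = -4/(-4994) = -4*(-1/4994) = 2/2497 ≈ 0.00080096)
(N - 720)*(2242 + 4134) = (2/2497 - 720)*(2242 + 4134) = -1797838/2497*6376 = -11463015088/2497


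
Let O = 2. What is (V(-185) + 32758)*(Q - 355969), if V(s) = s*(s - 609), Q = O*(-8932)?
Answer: -67158350784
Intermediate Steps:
Q = -17864 (Q = 2*(-8932) = -17864)
V(s) = s*(-609 + s)
(V(-185) + 32758)*(Q - 355969) = (-185*(-609 - 185) + 32758)*(-17864 - 355969) = (-185*(-794) + 32758)*(-373833) = (146890 + 32758)*(-373833) = 179648*(-373833) = -67158350784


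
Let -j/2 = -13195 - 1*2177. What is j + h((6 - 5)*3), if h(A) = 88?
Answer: 30832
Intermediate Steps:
j = 30744 (j = -2*(-13195 - 1*2177) = -2*(-13195 - 2177) = -2*(-15372) = 30744)
j + h((6 - 5)*3) = 30744 + 88 = 30832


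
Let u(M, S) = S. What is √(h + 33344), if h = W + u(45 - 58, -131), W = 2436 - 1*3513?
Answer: 2*√8034 ≈ 179.27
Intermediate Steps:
W = -1077 (W = 2436 - 3513 = -1077)
h = -1208 (h = -1077 - 131 = -1208)
√(h + 33344) = √(-1208 + 33344) = √32136 = 2*√8034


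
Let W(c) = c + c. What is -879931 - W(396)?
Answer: -880723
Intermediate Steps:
W(c) = 2*c
-879931 - W(396) = -879931 - 2*396 = -879931 - 1*792 = -879931 - 792 = -880723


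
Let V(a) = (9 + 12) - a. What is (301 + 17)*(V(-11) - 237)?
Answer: -65190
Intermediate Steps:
V(a) = 21 - a
(301 + 17)*(V(-11) - 237) = (301 + 17)*((21 - 1*(-11)) - 237) = 318*((21 + 11) - 237) = 318*(32 - 237) = 318*(-205) = -65190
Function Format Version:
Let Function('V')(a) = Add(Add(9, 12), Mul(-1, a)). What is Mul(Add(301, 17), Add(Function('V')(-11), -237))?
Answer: -65190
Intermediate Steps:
Function('V')(a) = Add(21, Mul(-1, a))
Mul(Add(301, 17), Add(Function('V')(-11), -237)) = Mul(Add(301, 17), Add(Add(21, Mul(-1, -11)), -237)) = Mul(318, Add(Add(21, 11), -237)) = Mul(318, Add(32, -237)) = Mul(318, -205) = -65190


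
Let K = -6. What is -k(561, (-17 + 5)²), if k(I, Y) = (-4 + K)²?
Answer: -100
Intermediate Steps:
k(I, Y) = 100 (k(I, Y) = (-4 - 6)² = (-10)² = 100)
-k(561, (-17 + 5)²) = -1*100 = -100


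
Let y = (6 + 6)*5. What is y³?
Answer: 216000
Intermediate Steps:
y = 60 (y = 12*5 = 60)
y³ = 60³ = 216000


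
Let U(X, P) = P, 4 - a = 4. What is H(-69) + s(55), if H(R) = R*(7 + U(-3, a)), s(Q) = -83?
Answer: -566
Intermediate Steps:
a = 0 (a = 4 - 1*4 = 4 - 4 = 0)
H(R) = 7*R (H(R) = R*(7 + 0) = R*7 = 7*R)
H(-69) + s(55) = 7*(-69) - 83 = -483 - 83 = -566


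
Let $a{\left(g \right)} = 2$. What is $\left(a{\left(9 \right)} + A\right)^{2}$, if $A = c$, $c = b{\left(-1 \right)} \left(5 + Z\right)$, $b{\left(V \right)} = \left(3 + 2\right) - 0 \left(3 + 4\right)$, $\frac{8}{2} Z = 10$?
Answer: $\frac{6241}{4} \approx 1560.3$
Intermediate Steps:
$Z = \frac{5}{2}$ ($Z = \frac{1}{4} \cdot 10 = \frac{5}{2} \approx 2.5$)
$b{\left(V \right)} = 5$ ($b{\left(V \right)} = 5 - 0 \cdot 7 = 5 - 0 = 5 + 0 = 5$)
$c = \frac{75}{2}$ ($c = 5 \left(5 + \frac{5}{2}\right) = 5 \cdot \frac{15}{2} = \frac{75}{2} \approx 37.5$)
$A = \frac{75}{2} \approx 37.5$
$\left(a{\left(9 \right)} + A\right)^{2} = \left(2 + \frac{75}{2}\right)^{2} = \left(\frac{79}{2}\right)^{2} = \frac{6241}{4}$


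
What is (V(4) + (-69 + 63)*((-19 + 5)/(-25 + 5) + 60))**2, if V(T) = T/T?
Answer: 3297856/25 ≈ 1.3191e+5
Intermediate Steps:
V(T) = 1
(V(4) + (-69 + 63)*((-19 + 5)/(-25 + 5) + 60))**2 = (1 + (-69 + 63)*((-19 + 5)/(-25 + 5) + 60))**2 = (1 - 6*(-14/(-20) + 60))**2 = (1 - 6*(-14*(-1/20) + 60))**2 = (1 - 6*(7/10 + 60))**2 = (1 - 6*607/10)**2 = (1 - 1821/5)**2 = (-1816/5)**2 = 3297856/25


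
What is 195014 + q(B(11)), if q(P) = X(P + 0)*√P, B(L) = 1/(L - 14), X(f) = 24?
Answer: 195014 + 8*I*√3 ≈ 1.9501e+5 + 13.856*I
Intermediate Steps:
B(L) = 1/(-14 + L)
q(P) = 24*√P
195014 + q(B(11)) = 195014 + 24*√(1/(-14 + 11)) = 195014 + 24*√(1/(-3)) = 195014 + 24*√(-⅓) = 195014 + 24*(I*√3/3) = 195014 + 8*I*√3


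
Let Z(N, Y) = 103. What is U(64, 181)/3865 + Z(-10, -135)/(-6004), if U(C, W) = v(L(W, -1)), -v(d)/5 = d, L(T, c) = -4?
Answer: -55603/4641092 ≈ -0.011981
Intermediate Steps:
v(d) = -5*d
U(C, W) = 20 (U(C, W) = -5*(-4) = 20)
U(64, 181)/3865 + Z(-10, -135)/(-6004) = 20/3865 + 103/(-6004) = 20*(1/3865) + 103*(-1/6004) = 4/773 - 103/6004 = -55603/4641092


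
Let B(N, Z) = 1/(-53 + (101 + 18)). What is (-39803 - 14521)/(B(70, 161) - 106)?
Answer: 3585384/6995 ≈ 512.56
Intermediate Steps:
B(N, Z) = 1/66 (B(N, Z) = 1/(-53 + 119) = 1/66)
(-39803 - 14521)/(B(70, 161) - 106) = (-39803 - 14521)/(1/66 - 106) = -54324/(-6995/66) = -54324*(-66/6995) = 3585384/6995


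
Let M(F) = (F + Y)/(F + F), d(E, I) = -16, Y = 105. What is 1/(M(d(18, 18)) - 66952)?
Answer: -32/2142553 ≈ -1.4935e-5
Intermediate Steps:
M(F) = (105 + F)/(2*F) (M(F) = (F + 105)/(F + F) = (105 + F)/((2*F)) = (105 + F)*(1/(2*F)) = (105 + F)/(2*F))
1/(M(d(18, 18)) - 66952) = 1/((½)*(105 - 16)/(-16) - 66952) = 1/((½)*(-1/16)*89 - 66952) = 1/(-89/32 - 66952) = 1/(-2142553/32) = -32/2142553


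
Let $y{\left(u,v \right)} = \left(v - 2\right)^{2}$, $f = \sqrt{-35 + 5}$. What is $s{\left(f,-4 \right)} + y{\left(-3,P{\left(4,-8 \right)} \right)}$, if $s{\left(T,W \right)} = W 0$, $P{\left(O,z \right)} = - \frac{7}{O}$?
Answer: $\frac{225}{16} \approx 14.063$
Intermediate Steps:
$f = i \sqrt{30}$ ($f = \sqrt{-30} = i \sqrt{30} \approx 5.4772 i$)
$s{\left(T,W \right)} = 0$
$y{\left(u,v \right)} = \left(-2 + v\right)^{2}$
$s{\left(f,-4 \right)} + y{\left(-3,P{\left(4,-8 \right)} \right)} = 0 + \left(-2 - \frac{7}{4}\right)^{2} = 0 + \left(- \frac{15}{4}\right)^{2} = 0 + \frac{225}{16} = \frac{225}{16}$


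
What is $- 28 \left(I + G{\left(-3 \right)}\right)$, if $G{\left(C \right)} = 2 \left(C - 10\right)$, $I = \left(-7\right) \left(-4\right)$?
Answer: $-56$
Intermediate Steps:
$I = 28$
$G{\left(C \right)} = -20 + 2 C$ ($G{\left(C \right)} = 2 \left(-10 + C\right) = -20 + 2 C$)
$- 28 \left(I + G{\left(-3 \right)}\right) = - 28 \left(28 + \left(-20 + 2 \left(-3\right)\right)\right) = - 28 \left(28 - 26\right) = \left(-28\right) 2 = -56$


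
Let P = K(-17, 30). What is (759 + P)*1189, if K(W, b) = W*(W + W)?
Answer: 1589693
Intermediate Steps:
K(W, b) = 2*W² (K(W, b) = W*(2*W) = 2*W²)
P = 578 (P = 2*(-17)² = 2*289 = 578)
(759 + P)*1189 = (759 + 578)*1189 = 1337*1189 = 1589693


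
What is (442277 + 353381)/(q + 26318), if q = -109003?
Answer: -795658/82685 ≈ -9.6228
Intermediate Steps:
(442277 + 353381)/(q + 26318) = (442277 + 353381)/(-109003 + 26318) = 795658/(-82685) = 795658*(-1/82685) = -795658/82685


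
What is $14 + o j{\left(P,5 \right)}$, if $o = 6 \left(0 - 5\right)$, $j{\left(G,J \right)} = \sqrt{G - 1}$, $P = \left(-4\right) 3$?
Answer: $14 - 30 i \sqrt{13} \approx 14.0 - 108.17 i$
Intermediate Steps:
$P = -12$
$j{\left(G,J \right)} = \sqrt{-1 + G}$
$o = -30$ ($o = 6 \left(-5\right) = -30$)
$14 + o j{\left(P,5 \right)} = 14 - 30 \sqrt{-1 - 12} = 14 - 30 \sqrt{-13} = 14 - 30 i \sqrt{13}$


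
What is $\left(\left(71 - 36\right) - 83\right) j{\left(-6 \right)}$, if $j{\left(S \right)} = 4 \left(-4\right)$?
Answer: $768$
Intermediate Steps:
$j{\left(S \right)} = -16$
$\left(\left(71 - 36\right) - 83\right) j{\left(-6 \right)} = \left(\left(71 - 36\right) - 83\right) \left(-16\right) = \left(35 - 83\right) \left(-16\right) = \left(-48\right) \left(-16\right) = 768$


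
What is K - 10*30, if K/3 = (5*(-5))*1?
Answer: -375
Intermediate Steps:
K = -75 (K = 3*((5*(-5))*1) = 3*(-25*1) = 3*(-25) = -75)
K - 10*30 = -75 - 10*30 = -75 - 300 = -375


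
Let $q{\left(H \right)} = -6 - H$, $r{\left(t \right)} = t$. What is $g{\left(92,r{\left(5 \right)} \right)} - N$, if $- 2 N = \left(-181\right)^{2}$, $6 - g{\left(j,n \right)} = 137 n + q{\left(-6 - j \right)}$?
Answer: $\frac{31219}{2} \approx 15610.0$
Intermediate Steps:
$g{\left(j,n \right)} = 6 - j - 137 n$ ($g{\left(j,n \right)} = 6 - \left(137 n - - j\right) = 6 - \left(137 n + \left(-6 + \left(6 + j\right)\right)\right) = 6 - \left(137 n + j\right) = 6 - \left(j + 137 n\right) = 6 - j - 137 n$)
$N = - \frac{32761}{2}$ ($N = - \frac{\left(-181\right)^{2}}{2} = \left(- \frac{1}{2}\right) 32761 = - \frac{32761}{2} \approx -16381.0$)
$g{\left(92,r{\left(5 \right)} \right)} - N = \left(6 - 92 - 685\right) - - \frac{32761}{2} = \left(6 - 92 - 685\right) + \frac{32761}{2} = -771 + \frac{32761}{2} = \frac{31219}{2}$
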